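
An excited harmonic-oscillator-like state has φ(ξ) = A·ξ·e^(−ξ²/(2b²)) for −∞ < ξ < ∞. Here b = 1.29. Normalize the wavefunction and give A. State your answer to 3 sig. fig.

We need A² ∫|f|² dξ = 1, taking the integral from −∞ to ∞.
Using the Gaussian integral ∫_{−∞}^{∞} e^(−αξ²) dξ = √(π/α), ∫|φ|² dξ = A²·(√(π)·b^3/2).
Plugging in b = 1.29 yields A = 0.7250.

A ≈ 0.725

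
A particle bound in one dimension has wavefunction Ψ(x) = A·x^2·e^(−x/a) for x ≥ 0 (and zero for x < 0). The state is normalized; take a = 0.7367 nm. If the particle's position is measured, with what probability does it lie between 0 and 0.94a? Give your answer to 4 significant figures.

The probability is P = ∫ |Ψ|² dx over [0, 0.94a].
With A² fixed by ∫|Ψ|² = 1, i.e. A² = (3·a^5/4)^(−1), substitute and integrate.
Let u = x/a; then A² and the length scale cancel, so P = ∫_{0}^{0.94} u^4·e^(-2·u) du ÷ ∫_{0}^{∞} u^4·e^(-2·u) du.
Using ∫ u^4·e^(-2·u) du = -(u^4/2 + u^3 + 3·u^2/2 + 3·u/2 + 3/4)·e^(-2·u), the numerator is ≈ 0.0318563 and the denominator is 3/4.
The result is P = 0.042475.

P ≈ 0.04248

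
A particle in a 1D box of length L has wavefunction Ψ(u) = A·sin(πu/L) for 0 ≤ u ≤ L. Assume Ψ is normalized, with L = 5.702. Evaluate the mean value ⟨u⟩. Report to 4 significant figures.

⟨u⟩ = ∫ u |Ψ|² du over the full domain.
The ratio of the moment integral to the normalization integral gives ⟨u⟩ = L/2.
With L = 5.702, ⟨u⟩ = 2.8510.

⟨u⟩ ≈ 2.851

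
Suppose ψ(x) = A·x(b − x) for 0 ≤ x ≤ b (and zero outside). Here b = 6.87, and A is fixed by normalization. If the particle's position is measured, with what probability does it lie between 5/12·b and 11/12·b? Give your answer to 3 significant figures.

P ≈ 0.648

The probability is P = ∫ |ψ|² dx over [5/12·b, 11/12·b].
Since A² = 1/(b^5/30), this is the region integral divided by the full normalization integral.
In terms of u = x/b (A² and the length scale cancel between numerator and denominator), P = [∫_{5/12}^{11/12} u^2·(1 - u)^2 du] / [∫_{0}^{1} u^2·(1 - u)^2 du].
With ∫ u^2·(1 - u)^2 du = u^3·(6·u^2 - 15·u + 10)/30 + C, the region integral is ≈ 0.021610 and the full one is 1/30.
Evaluating gives P = 4481/6912.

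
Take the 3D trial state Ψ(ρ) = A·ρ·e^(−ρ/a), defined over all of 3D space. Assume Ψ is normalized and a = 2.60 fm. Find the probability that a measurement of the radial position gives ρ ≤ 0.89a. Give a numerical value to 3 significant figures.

P ≈ 0.0350

Integrate the radial probability density 4πρ²|Ψ|² over ρ ≤ 0.89a.
The full normalization integral is A²·[3·π·a^5] = 1, fixing A².
Substituting u = ρ/a, A², 4π and the length scale all cancel in the ratio: P = ∫_{0}^{0.89} u^4·e^(-2·u) du / ∫_{0}^{∞} u^4·e^(-2·u) du.
Using ∫ u^4·e^(-2·u) du = -(u^4/2 + u^3 + 3·u^2/2 + 3·u/2 + 3/4)·e^(-2·u), the numerator is ≈ 0.026234 and the denominator is 3/4.
The region integral divided by the full integral gives P = 0.03498.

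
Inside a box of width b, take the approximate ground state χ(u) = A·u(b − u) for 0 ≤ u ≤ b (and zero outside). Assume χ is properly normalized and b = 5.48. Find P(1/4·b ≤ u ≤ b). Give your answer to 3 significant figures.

P ≈ 0.896

The probability is P = ∫ |χ|² du over [1/4·b, b].
The normalization integral ∫|χ|²du over the whole domain equals b^5/30·A², and A² cancels in the ratio.
In terms of t = u/b (A² and the length scale cancel between numerator and denominator), P = [∫_{1/4}^{1} t^2·(1 - t)^2 dt] / [∫_{0}^{1} t^2·(1 - t)^2 dt].
An antiderivative of t^2·(1 - t)^2 is t^3·(6·t^2 - 15·t + 10)/30; evaluating from 1/4 to 1 gives 153/5120, while the full integral is 1/30.
Evaluating gives P = 459/512.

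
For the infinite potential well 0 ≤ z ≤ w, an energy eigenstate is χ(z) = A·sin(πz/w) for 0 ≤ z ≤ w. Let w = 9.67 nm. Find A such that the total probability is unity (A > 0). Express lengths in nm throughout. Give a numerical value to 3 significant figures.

A ≈ 0.455 nm^(-1/2)

Normalization requires ∫|χ|² dz = 1, integrated from 0 to w.
With ∫₀^w sin²(nπz/w) dz = w/2, carrying out the integral gives A² · w/2.
Setting this equal to 1 gives A² = 1/(w/2).
With w = 9.67: A² = 0.2068 and A = 0.4548.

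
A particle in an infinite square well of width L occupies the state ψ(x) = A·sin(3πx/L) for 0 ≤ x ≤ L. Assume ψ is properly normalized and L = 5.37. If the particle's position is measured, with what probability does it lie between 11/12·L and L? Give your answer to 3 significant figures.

P ≈ 0.0303

P = ∫_{11/12·L}^{L} |ψ(x)|² dx.
With A² fixed by ∫|ψ|² = 1, i.e. A² = (L/2)^(−1), substitute and integrate.
Let u = x/L; then A² and the length scale cancel, so P = ∫_{11/12}^{1} sin(3·π·u)^2 du ÷ ∫_{0}^{1} sin(3·π·u)^2 du.
Using ∫ sin(3·π·u)^2 du = u/2 - sin(6·π·u)/(12·π), the numerator is 1/24 - 1/(12·π) and the denominator is 1/2.
Taking the ratio, P = (-2 + π)/(12·π).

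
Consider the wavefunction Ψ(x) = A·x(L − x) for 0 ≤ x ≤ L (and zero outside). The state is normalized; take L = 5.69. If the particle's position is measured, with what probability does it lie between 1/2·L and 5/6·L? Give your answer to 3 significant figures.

|Ψ|² is the probability density, so P = ∫_{1/2·L}^{5/6·L} |Ψ|² dx.
With A² fixed by ∫|Ψ|² = 1, i.e. A² = (L^5/30)^(−1), substitute and integrate.
In terms of u = x/L (A² and the length scale cancel between numerator and denominator), P = [∫_{1/2}^{5/6} u^2·(1 - u)^2 du] / [∫_{0}^{1} u^2·(1 - u)^2 du].
An antiderivative of u^2·(1 - u)^2 is u^3·(6·u^2 - 15·u + 10)/30; evaluating from 1/2 to 5/6 gives ≈ 0.015484, while the full integral is 1/30.
Taking the ratio, P = 301/648.

P ≈ 0.465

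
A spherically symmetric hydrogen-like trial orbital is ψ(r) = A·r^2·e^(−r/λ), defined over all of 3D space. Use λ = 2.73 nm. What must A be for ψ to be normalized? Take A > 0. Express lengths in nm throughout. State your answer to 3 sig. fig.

A ≈ 0.00354 nm^(-7/2)

The normalization condition is ∫|ψ|² 4πr² dr = 1 from 0 to ∞.
Recall ∫₀^∞ r^m e^(−r/β) dr = m!·β^(m+1), with ψ = A·r^2·e^(−r/λ), the integral evaluates to A²·[45·π·λ^7/2].
Hence A² = 1/[45·π·λ^7/2].
Plugging in λ = 2.73 yields A = 0.003538.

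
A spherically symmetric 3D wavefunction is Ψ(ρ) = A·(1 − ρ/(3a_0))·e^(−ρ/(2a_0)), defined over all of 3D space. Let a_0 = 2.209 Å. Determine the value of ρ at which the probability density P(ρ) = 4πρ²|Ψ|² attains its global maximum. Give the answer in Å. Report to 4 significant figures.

Set d/dρ [P(ρ) = 4πρ²|Ψ|²] = 0 and solve for ρ > 0.
Solving yields ρ = a_0.
With a_0 = 2.209, the most probable radial distance is 2.2090 Å.

ρ ≈ 2.209 Å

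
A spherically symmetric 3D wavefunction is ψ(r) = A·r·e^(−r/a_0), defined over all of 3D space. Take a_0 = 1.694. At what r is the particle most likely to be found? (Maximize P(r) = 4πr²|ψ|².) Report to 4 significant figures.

r ≈ 3.388

Set d/dr [P(r) = 4πr²|ψ|²] = 0 and solve for r > 0.
Solving yields r = 2·a_0.
With a_0 = 1.694, the most probable radial distance is 3.3880.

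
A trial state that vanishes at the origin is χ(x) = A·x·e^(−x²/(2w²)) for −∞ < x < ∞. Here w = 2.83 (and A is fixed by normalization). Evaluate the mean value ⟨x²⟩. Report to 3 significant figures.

By definition ⟨x²⟩ = ∫ x^2 |χ(x)|² dx.
Differentiating ∫e^(−αx²) dx = √(π/α) under α to get the higher moments, the ratio of the moment integral to the normalization integral gives ⟨x²⟩ = 3·w^2/2.
With w = 2.83, ⟨x^2⟩ = 12.01.

⟨x^2⟩ ≈ 12.0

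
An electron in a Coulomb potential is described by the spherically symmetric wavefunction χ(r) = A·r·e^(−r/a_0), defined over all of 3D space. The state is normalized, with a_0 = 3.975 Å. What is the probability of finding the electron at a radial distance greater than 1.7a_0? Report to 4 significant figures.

P ≈ 0.7442

With dV = 4πr²dr, the probability is ∫|χ|² dV over r > 1.7a_0.
Normalization gives A² = 1/(3·π·a_0^5).
Let u = r/a_0; then A², 4π and the length scale all cancel, so P = ∫_{1.7}^{∞} u^4·e^(-2·u) du ÷ ∫_{0}^{∞} u^4·e^(-2·u) du.
With ∫ u^4·e^(-2·u) du = -(u^4/2 + u^3 + 3·u^2/2 + 3·u/2 + 3/4)·e^(-2·u) + C, the region integral is ≈ 0.558136 and the full one is 3/4.
This evaluates to P = 0.74418.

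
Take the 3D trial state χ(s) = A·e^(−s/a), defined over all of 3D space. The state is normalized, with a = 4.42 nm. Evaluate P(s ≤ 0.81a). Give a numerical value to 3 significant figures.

Integrate the radial probability density 4πs²|χ|² over s ≤ 0.81a.
A² is fixed by ∫₀^∞ 4πs²|χ|² ds = 1, i.e. A² = (π·a^3)^(−1).
Substituting u = s/a, A², 4π and the length scale all cancel in the ratio: P = ∫_{0}^{0.81} u^2·e^(-2·u) du / ∫_{0}^{∞} u^2·e^(-2·u) du.
An antiderivative of u^2·e^(-2·u) is -(2·u^2 + 2·u + 1)·e^(-2·u)/4; evaluating from 0 to 0.81 gives ≈ 0.055456, while the full integral is 1/4.
This evaluates to P = 0.2218.

P ≈ 0.222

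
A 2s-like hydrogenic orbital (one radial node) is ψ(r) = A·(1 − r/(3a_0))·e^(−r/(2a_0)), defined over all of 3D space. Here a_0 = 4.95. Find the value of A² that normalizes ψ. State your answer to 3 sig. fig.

A^2 ≈ 0.000984

The normalization condition is ∫|ψ|² 4πr² dr = 1 from 0 to ∞.
(Spherical symmetry: dV = 4πr² dr.)
Carrying out the integral gives A² · 8·π·a_0^3/3.
With a_0 = 4.95: A² = 0.0009842 and A = 0.03137.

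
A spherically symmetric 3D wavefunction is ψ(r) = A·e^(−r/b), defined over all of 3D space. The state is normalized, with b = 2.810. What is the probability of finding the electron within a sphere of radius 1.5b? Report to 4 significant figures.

P ≈ 0.5768

With dV = 4πr²dr, the probability is ∫|ψ|² dV over r ≤ 1.5b.
The full normalization integral is A²·[π·b^3] = 1, fixing A².
In terms of u = r/b (A², 4π and the length scale all cancel between numerator and denominator), P = [∫_{0}^{1.5} u^2·e^(-2·u) du] / [∫_{0}^{∞} u^2·e^(-2·u) du].
With ∫ u^2·e^(-2·u) du = -(2·u^2 + 2·u + 1)·e^(-2·u)/4 + C, the region integral is 1/4 - 17·e^(-3)/8 and the full one is 1/4.
Taking the ratio yields P = 0.57681.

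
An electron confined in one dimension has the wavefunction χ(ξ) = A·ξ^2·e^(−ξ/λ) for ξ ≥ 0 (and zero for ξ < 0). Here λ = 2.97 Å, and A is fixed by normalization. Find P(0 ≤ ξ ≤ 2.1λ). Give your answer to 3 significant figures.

P = ∫_{0}^{2.1λ} |χ(ξ)|² dξ.
The normalization integral ∫|χ|²dξ over the whole domain equals 3·λ^5/4·A², and A² cancels in the ratio.
Let u = ξ/λ; then A² and the length scale cancel, so P = ∫_{0}^{2.1} u^4·e^(-2·u) du ÷ ∫_{0}^{∞} u^4·e^(-2·u) du.
With ∫ u^4·e^(-2·u) du = -(u^4/2 + u^3 + 3·u^2/2 + 3·u/2 + 3/4)·e^(-2·u) + C, the region integral is ≈ 0.30763 and the full one is 3/4.
The result is P = 0.4102.

P ≈ 0.410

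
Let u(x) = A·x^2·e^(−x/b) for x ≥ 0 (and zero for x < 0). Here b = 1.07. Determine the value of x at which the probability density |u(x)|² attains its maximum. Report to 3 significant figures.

Set d/dx [|u(x)|²] = 0 and solve for x > 0.
This gives x = 2·b.
With b = 1.07, the most probable position is 2.140.

x ≈ 2.14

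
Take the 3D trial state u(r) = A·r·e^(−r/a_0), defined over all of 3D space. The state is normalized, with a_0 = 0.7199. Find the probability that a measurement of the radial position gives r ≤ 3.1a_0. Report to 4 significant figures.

Integrate the radial probability density 4πr²|u|² over r ≤ 3.1a_0.
Normalization gives A² = 1/(3·π·a_0^5).
In terms of t = r/a_0 (A², 4π and the length scale all cancel between numerator and denominator), P = [∫_{0}^{3.1} t^4·e^(-2·t) dt] / [∫_{0}^{∞} t^4·e^(-2·t) dt].
With ∫ t^4·e^(-2·t) dt = -(t^4/2 + t^3 + 3·t^2/2 + 3·t/2 + 3/4)·e^(-2·t) + C, the region integral is ≈ 0.555617 and the full one is 3/4.
The region integral divided by the full integral gives P = 0.74082.

P ≈ 0.7408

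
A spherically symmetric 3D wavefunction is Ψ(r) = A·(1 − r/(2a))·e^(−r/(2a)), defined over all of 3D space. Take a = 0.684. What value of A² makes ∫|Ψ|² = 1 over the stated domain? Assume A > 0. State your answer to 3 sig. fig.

A^2 ≈ 0.124

Normalization requires ∫|Ψ|² 4πr² dr = 1, integrated from 0 to ∞.
The angular integral contributes 4π, leaving ∫₀^∞ r²|Ψ|² dr.
Recall ∫₀^∞ r^m e^(−r/β) dr = m!·β^(m+1), ∫|Ψ|² 4πr² dr = A²·(8·π·a^3).
Plugging in a = 0.684 yields A = 0.3526.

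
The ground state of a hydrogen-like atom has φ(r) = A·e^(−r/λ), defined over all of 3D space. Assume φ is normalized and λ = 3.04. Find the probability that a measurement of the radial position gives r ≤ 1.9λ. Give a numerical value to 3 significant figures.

P ≈ 0.731

P = ∫ |φ|² 4πr² dr over r ≤ 1.9λ.
Normalization gives A² = 1/(π·λ^3).
Let u = r/λ; then A², 4π and the length scale all cancel, so P = ∫_{0}^{1.9} u^2·e^(-2·u) du ÷ ∫_{0}^{∞} u^2·e^(-2·u) du.
Using ∫ u^2·e^(-2·u) du = -(2·u^2 + 2·u + 1)·e^(-2·u)/4, the numerator is 1/4 - 601·e^(-19/5)/200 and the denominator is 1/4.
This evaluates to P = 0.7311.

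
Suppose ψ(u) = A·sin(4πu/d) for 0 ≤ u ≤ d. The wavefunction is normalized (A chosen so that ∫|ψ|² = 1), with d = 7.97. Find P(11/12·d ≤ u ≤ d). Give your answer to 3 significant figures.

P ≈ 0.0489

|ψ|² is the probability density, so P = ∫_{11/12·d}^{d} |ψ|² du.
Since A² = 1/(d/2), this is the region integral divided by the full normalization integral.
Substituting t = u/d, A² and the length scale cancel in the ratio: P = ∫_{11/12}^{1} sin(4·π·t)^2 dt / ∫_{0}^{1} sin(4·π·t)^2 dt.
With ∫ sin(4·π·t)^2 dt = t/2 - sin(4·π·t)·cos(4·π·t)/(8·π) + C, the region integral is -√(3)/(32·π) + 1/24 and the full one is 1/2.
Taking the ratio, P = (-√(3)/16 + π/12)/π.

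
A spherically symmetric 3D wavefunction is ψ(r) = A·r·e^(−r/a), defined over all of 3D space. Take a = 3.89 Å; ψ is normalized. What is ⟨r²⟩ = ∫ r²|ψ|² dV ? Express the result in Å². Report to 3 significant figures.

⟨r^2⟩ ≈ 113 Å^2

By definition ⟨r²⟩ = ∫ r^2 |ψ(r)|² 4πr² dr.
The ratio of the moment integral to the normalization integral gives ⟨r²⟩ = 15·a^2/2.
With a = 3.89, ⟨r^2⟩ = 113.5.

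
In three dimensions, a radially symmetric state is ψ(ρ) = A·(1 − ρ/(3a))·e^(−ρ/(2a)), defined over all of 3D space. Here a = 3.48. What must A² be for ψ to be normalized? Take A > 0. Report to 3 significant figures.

A^2 ≈ 0.00283

We need A² ∫|f|² 4πρ² dρ = 1, taking the integral from 0 to ∞.
In 3D with spherical symmetry the volume element is 4πρ² dρ.
Carrying out the integral gives A² · 8·π·a^3/3.
Setting this equal to 1 gives A² = 1/(8·π·a^3/3).
Substituting a = 3.48 gives A² = 0.002832, so A = 0.05322.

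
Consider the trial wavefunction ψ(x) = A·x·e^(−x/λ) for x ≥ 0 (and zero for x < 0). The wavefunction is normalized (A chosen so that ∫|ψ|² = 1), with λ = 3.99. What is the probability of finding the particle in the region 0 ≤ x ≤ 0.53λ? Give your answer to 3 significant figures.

P ≈ 0.0917

P = ∫_{0}^{0.53λ} |ψ(x)|² dx.
Since A² = 1/(λ^3/4), this is the region integral divided by the full normalization integral.
In terms of u = x/λ (A² and the length scale cancel between numerator and denominator), P = [∫_{0}^{0.53} u^2·e^(-2·u) du] / [∫_{0}^{∞} u^2·e^(-2·u) du].
Using ∫ u^2·e^(-2·u) du = -(2·u^2 + 2·u + 1)·e^(-2·u)/4, the numerator is ≈ 0.022916 and the denominator is 1/4.
Evaluating gives P = 0.09166.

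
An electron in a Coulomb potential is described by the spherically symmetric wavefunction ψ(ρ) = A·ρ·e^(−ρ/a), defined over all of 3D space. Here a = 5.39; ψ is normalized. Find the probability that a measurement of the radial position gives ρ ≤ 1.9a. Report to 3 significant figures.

P = ∫ |ψ|² 4πρ² dρ over ρ ≤ 1.9a.
Normalization gives A² = 1/(3·π·a^5).
In terms of u = ρ/a (A², 4π and the length scale all cancel between numerator and denominator), P = [∫_{0}^{1.9} u^4·e^(-2·u) du] / [∫_{0}^{∞} u^4·e^(-2·u) du].
Using ∫ u^4·e^(-2·u) du = -(u^4/2 + u^3 + 3·u^2/2 + 3·u/2 + 3/4)·e^(-2·u), the numerator is ≈ 0.24912 and the denominator is 3/4.
Taking the ratio yields P = 0.3322.

P ≈ 0.332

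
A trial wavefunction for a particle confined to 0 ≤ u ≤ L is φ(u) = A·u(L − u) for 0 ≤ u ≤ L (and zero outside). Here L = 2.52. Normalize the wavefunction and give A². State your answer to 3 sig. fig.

The normalization condition is ∫|φ|² du = 1 from 0 to L.
Expanding the polynomial and integrating term by term, the integral (without the A² prefactor) comes out to L^5/30.
Hence A² = 1/[L^5/30].
Plugging in L = 2.52 yields A = 0.5433.

A^2 ≈ 0.295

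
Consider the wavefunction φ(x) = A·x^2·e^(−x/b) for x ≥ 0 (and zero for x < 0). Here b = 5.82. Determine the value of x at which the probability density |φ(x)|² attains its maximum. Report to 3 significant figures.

x ≈ 11.6

Set d/dx [|φ(x)|²] = 0 and solve for x > 0.
This gives x = 2·b.
With b = 5.82, the most probable position is 11.64.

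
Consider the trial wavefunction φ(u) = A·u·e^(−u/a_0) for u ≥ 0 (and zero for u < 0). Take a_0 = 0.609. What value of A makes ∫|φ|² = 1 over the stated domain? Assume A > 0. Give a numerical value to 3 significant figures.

The normalization condition is ∫|φ|² du = 1 from 0 to ∞.
Using ∫₀^∞ uⁿ e^(−αu) du = n!/αⁿ⁺¹, with φ = A·u·e^(−u/a_0), the integral evaluates to A²·[a_0^3/4].
So A² = (a_0^3/4)^(−1).
With a_0 = 0.609: A² = 17.71 and A = 4.208.

A ≈ 4.21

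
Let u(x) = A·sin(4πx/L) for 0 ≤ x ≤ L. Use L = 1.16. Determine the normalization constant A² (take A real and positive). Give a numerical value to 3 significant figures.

We need A² ∫|f|² dx = 1, taking the integral from 0 to L.
Using sin²θ = (1 − cos 2θ)/2, carrying out the integral gives A² · L/2.
Hence A² = 1/[L/2].
With L = 1.16: A² = 1.724 and A = 1.313.

A^2 ≈ 1.72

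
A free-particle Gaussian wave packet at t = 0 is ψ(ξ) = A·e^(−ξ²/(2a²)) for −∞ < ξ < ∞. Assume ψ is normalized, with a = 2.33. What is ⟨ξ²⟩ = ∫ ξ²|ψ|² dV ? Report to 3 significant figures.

⟨ξ^2⟩ ≈ 2.71

The expectation value is the |ψ|²-weighted average of ξ^2: ∫ ξ^2|ψ|² dξ.
Using the Gaussian integral ∫_{−∞}^{∞} e^(−αξ²) dξ = √(π/α), the ratio of the moment integral to the normalization integral gives ⟨ξ²⟩ = a^2/2.
Putting a = 2.33 gives 2.714.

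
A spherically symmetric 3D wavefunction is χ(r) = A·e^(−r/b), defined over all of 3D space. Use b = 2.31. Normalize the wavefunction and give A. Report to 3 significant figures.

A ≈ 0.161

We need A² ∫|f|² 4πr² dr = 1, taking the integral from 0 to ∞.
Using ∫₀^∞ rⁿ e^(−αr) dr = n!/αⁿ⁺¹, with χ = A·e^(−r/b), the integral evaluates to A²·[π·b^3].
Hence A² = 1/[π·b^3].
With b = 2.31: A² = 0.02582 and A = 0.1607.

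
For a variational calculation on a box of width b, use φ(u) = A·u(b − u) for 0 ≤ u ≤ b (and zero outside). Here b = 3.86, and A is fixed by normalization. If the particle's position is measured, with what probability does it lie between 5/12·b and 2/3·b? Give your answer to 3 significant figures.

P ≈ 0.444

The probability is P = ∫ |φ|² du over [5/12·b, 2/3·b].
The normalization integral ∫|φ|²du over the whole domain equals b^5/30·A², and A² cancels in the ratio.
In terms of t = u/b (A² and the length scale cancel between numerator and denominator), P = [∫_{5/12}^{2/3} t^2·(1 - t)^2 dt] / [∫_{0}^{1} t^2·(1 - t)^2 dt].
With ∫ t^2·(1 - t)^2 dt = t^3·(6·t^2 - 15·t + 10)/30 + C, the region integral is ≈ 0.014783 and the full one is 1/30.
The result is P = 0.4435.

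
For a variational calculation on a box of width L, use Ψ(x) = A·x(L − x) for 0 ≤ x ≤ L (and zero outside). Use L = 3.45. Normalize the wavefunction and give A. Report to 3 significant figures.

We need A² ∫|f|² dx = 1, taking the integral from 0 to L.
The integral (without the A² prefactor) comes out to L^5/30.
So A² = (L^5/30)^(−1).
Substituting L = 3.45 gives A² = 0.06138, so A = 0.2477.

A ≈ 0.248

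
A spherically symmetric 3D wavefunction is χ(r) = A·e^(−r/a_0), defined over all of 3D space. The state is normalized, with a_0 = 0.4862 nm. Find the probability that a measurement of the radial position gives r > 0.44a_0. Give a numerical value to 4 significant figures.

P ≈ 0.9404

Integrate the radial probability density 4πr²|χ|² over r > 0.44a_0.
Normalization gives A² = 1/(π·a_0^3).
In terms of u = r/a_0 (A², 4π and the length scale all cancel between numerator and denominator), P = [∫_{0.44}^{∞} u^2·e^(-2·u) du] / [∫_{0}^{∞} u^2·e^(-2·u) du].
With ∫ u^2·e^(-2·u) du = -(2·u^2 + 2·u + 1)·e^(-2·u)/4 + C, the region integral is 1417·e^(-22/25)/2500 and the full one is 1/4.
The region integral divided by the full integral gives P = 0.94040.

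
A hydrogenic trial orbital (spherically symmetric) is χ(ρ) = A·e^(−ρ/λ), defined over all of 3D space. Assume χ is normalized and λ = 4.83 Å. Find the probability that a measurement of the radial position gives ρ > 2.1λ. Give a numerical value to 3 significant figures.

Integrate the radial probability density 4πρ²|χ|² over ρ > 2.1λ.
A² is fixed by ∫₀^∞ 4πρ²|χ|² dρ = 1, i.e. A² = (π·λ^3)^(−1).
Let u = ρ/λ; then A², 4π and the length scale all cancel, so P = ∫_{2.1}^{∞} u^2·e^(-2·u) du ÷ ∫_{0}^{∞} u^2·e^(-2·u) du.
Using ∫ u^2·e^(-2·u) du = -(2·u^2 + 2·u + 1)·e^(-2·u)/4, the numerator is 701·e^(-21/5)/200 and the denominator is 1/4.
This evaluates to P = 0.2102.

P ≈ 0.210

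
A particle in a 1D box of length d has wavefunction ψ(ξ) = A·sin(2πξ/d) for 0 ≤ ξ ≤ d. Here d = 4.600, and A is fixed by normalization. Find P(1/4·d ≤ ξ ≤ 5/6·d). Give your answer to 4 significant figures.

P ≈ 0.6522

|ψ|² is the probability density, so P = ∫_{1/4·d}^{5/6·d} |ψ|² dξ.
Since A² = 1/(d/2), this is the region integral divided by the full normalization integral.
In terms of u = ξ/d (A² and the length scale cancel between numerator and denominator), P = [∫_{1/4}^{5/6} sin(2·π·u)^2 du] / [∫_{0}^{1} sin(2·π·u)^2 du].
An antiderivative of sin(2·π·u)^2 is u/2 - sin(4·π·u)/(8·π); evaluating from 1/4 to 5/6 gives √(3)/(16·π) + 7/24, while the full integral is 1/2.
Evaluating gives P = √(3)/(8·π) + 7/12.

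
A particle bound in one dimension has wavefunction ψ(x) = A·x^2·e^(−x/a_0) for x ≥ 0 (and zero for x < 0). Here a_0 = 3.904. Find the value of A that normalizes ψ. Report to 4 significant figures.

Require ∫ |ψ|² dx = 1 over the whole domain.
Recall ∫₀^∞ x^m e^(−x/β) dx = m!·β^(m+1), carrying out the integral gives A² · 3·a_0^5/4.
Hence A² = 1/[3·a_0^5/4].
With a_0 = 3.904: A² = 0.0014702 and A = 0.038344.

A ≈ 0.03834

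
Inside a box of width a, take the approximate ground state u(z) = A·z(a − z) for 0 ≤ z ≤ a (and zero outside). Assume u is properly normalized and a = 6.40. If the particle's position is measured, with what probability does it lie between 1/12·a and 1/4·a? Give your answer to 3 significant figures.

The probability is P = ∫ |u|² dz over [1/12·a, 1/4·a].
Since A² = 1/(a^5/30), this is the region integral divided by the full normalization integral.
In terms of t = z/a (A² and the length scale cancel between numerator and denominator), P = [∫_{1/12}^{1/4} t^2·(1 - t)^2 dt] / [∫_{0}^{1} t^2·(1 - t)^2 dt].
With ∫ t^2·(1 - t)^2 dt = t^3·(6·t^2 - 15·t + 10)/30 + C, the region integral is ≈ 0.0032809 and the full one is 1/30.
Evaluating gives P = 0.09843.

P ≈ 0.0984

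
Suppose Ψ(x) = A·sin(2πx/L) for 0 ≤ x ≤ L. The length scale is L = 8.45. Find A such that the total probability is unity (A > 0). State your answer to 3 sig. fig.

A ≈ 0.487

Normalization requires ∫|Ψ|² dx = 1, integrated from 0 to L.
With ∫₀^L sin²(nπx/L) dx = L/2, ∫|Ψ|² dx = A²·(L/2).
Setting this equal to 1 gives A² = 1/(L/2).
Substituting L = 8.45 gives A² = 0.2367, so A = 0.4865.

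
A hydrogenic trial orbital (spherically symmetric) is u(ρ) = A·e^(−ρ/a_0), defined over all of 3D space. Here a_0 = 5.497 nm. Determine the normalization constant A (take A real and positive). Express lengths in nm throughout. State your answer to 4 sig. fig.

A ≈ 0.04378 nm^(-3/2)

The normalization condition is ∫|u|² 4πρ² dρ = 1 from 0 to ∞.
In 3D with spherical symmetry the volume element is 4πρ² dρ.
Using ∫₀^∞ ρⁿ e^(−αρ) dρ = n!/αⁿ⁺¹, carrying out the integral gives A² · π·a_0^3.
Substituting a_0 = 5.497 gives A² = 0.0019163, so A = 0.043776.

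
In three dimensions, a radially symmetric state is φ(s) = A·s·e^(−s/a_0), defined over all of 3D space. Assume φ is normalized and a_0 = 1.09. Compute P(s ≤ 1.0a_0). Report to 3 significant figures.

P ≈ 0.0527

Integrate the radial probability density 4πs²|φ|² over s ≤ 1.0a_0.
The full normalization integral is A²·[3·π·a_0^5] = 1, fixing A².
Substituting u = s/a_0, A², 4π and the length scale all cancel in the ratio: P = ∫_{0}^{1.0} u^4·e^(-2·u) du / ∫_{0}^{∞} u^4·e^(-2·u) du.
An antiderivative of u^4·e^(-2·u) is -(u^4/2 + u^3 + 3·u^2/2 + 3·u/2 + 3/4)·e^(-2·u); evaluating from 0 to 1.0 gives 3/4 - 21·e^(-2)/4, while the full integral is 3/4.
The region integral divided by the full integral gives P = 0.05265.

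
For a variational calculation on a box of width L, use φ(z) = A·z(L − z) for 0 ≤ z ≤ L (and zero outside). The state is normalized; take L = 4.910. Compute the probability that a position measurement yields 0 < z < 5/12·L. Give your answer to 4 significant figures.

P ≈ 0.3466

The probability is P = ∫ |φ|² dz over [0, 5/12·L].
With A² fixed by ∫|φ|² = 1, i.e. A² = (L^5/30)^(−1), substitute and integrate.
Substituting u = z/L, A² and the length scale cancel in the ratio: P = ∫_{0}^{5/12} u^2·(1 - u)^2 du / ∫_{0}^{1} u^2·(1 - u)^2 du.
With ∫ u^2·(1 - u)^2 du = u^3·(6·u^2 - 15·u + 10)/30 + C, the region integral is ≈ 0.0115540 and the full one is 1/30.
Evaluating gives P = 0.34662.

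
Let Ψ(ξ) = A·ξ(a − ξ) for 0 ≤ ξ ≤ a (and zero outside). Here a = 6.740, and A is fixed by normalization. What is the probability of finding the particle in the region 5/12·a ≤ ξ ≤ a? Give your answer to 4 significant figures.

P ≈ 0.6534

P = ∫_{5/12·a}^{a} |Ψ(ξ)|² dξ.
With A² fixed by ∫|Ψ|² = 1, i.e. A² = (a^5/30)^(−1), substitute and integrate.
Let u = ξ/a; then A² and the length scale cancel, so P = ∫_{5/12}^{1} u^2·(1 - u)^2 du ÷ ∫_{0}^{1} u^2·(1 - u)^2 du.
With ∫ u^2·(1 - u)^2 du = u^3·(6·u^2 - 15·u + 10)/30 + C, the region integral is ≈ 0.0217794 and the full one is 1/30.
Taking the ratio, P = 0.65338.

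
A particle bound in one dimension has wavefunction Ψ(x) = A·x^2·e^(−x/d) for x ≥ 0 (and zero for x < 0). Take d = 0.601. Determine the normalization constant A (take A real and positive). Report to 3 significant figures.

A ≈ 4.12

The normalization condition is ∫|Ψ|² dx = 1 from 0 to ∞.
Using ∫₀^∞ xⁿ e^(−αx) dx = n!/αⁿ⁺¹, the integral (without the A² prefactor) comes out to 3·d^5/4.
Hence A² = 1/[3·d^5/4].
Substituting d = 0.601 gives A² = 17.00, so A = 4.124.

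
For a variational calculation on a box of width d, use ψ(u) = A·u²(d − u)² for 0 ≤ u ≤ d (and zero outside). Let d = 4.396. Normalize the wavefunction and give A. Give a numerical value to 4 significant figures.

A ≈ 0.03206

Require ∫ |ψ|² du = 1 over the whole domain.
The integral (without the A² prefactor) comes out to d^9/630.
Setting this equal to 1 gives A² = 1/(d^9/630).
Plugging in d = 4.396 yields A = 0.032056.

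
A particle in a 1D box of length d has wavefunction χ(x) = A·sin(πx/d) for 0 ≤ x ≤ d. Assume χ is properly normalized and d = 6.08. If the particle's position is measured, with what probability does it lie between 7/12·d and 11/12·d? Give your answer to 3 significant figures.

P ≈ 0.333

P = ∫_{7/12·d}^{11/12·d} |χ(x)|² dx.
With A² fixed by ∫|χ|² = 1, i.e. A² = (d/2)^(−1), substitute and integrate.
In terms of u = x/d (A² and the length scale cancel between numerator and denominator), P = [∫_{7/12}^{11/12} sin(π·u)^2 du] / [∫_{0}^{1} sin(π·u)^2 du].
Using ∫ sin(π·u)^2 du = u/2 - sin(2·π·u)/(4·π), the numerator is 1/6 and the denominator is 1/2.
The result is P = 1/3.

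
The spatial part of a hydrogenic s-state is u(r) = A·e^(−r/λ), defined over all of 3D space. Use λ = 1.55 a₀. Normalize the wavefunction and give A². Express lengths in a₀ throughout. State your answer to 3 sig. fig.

A^2 ≈ 0.0855 a₀^(-3)

The normalization condition is ∫|u|² 4πr² dr = 1 from 0 to ∞.
In 3D with spherical symmetry the volume element is 4πr² dr.
Using ∫₀^∞ rⁿ e^(−αr) dr = n!/αⁿ⁺¹, carrying out the integral gives A² · π·λ^3.
Substituting λ = 1.55 gives A² = 0.08548, so A = 0.2924.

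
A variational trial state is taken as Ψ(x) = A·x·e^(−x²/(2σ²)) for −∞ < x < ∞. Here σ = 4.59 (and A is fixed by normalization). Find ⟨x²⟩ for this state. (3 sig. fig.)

⟨x²⟩ = ∫ x^2 |Ψ|² dx over the full domain.
Evaluating both integrals, ⟨x²⟩ = 3·σ^2/2.
With σ = 4.59, ⟨x^2⟩ = 31.60.

⟨x^2⟩ ≈ 31.6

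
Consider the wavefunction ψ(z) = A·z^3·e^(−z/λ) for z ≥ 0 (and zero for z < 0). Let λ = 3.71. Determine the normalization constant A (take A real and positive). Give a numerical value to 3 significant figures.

We need A² ∫|f|² dz = 1, taking the integral from 0 to ∞.
Recall ∫₀^∞ z^m e^(−z/β) dz = m!·β^(m+1), the integral (without the A² prefactor) comes out to 45·λ^7/8.
Hence A² = 1/[45·λ^7/8].
Substituting λ = 3.71 gives A² = 0.00001838, so A = 0.004287.

A ≈ 0.00429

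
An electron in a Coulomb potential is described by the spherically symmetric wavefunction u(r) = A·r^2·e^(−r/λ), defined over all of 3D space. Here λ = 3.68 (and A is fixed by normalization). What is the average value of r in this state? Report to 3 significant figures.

⟨r⟩ ≈ 12.9

⟨r⟩ = ∫ r |u|² 4πr² dr over the full domain.
Using ∫₀^∞ rⁿ e^(−αr) dr = n!/αⁿ⁺¹, evaluating both integrals, ⟨r⟩ = 7·λ/2.
With λ = 3.68, ⟨r⟩ = 12.88.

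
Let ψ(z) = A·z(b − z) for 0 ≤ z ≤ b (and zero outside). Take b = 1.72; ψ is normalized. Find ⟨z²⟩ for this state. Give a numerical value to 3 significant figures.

⟨z²⟩ = ∫ z^2 |ψ|² dz over the full domain.
Expanding the polynomial and integrating term by term, since the A² factors cancel between numerator and denominator, ⟨z²⟩ = 2·b^2/7.
Putting b = 1.72 gives 0.8453.

⟨z^2⟩ ≈ 0.845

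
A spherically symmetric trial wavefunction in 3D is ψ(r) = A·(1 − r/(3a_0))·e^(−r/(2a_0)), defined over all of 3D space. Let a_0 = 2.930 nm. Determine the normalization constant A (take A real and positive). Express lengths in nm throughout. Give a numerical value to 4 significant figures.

A ≈ 0.06889 nm^(-3/2)

We need A² ∫|f|² 4πr² dr = 1, taking the integral from 0 to ∞.
Carrying out the integral gives A² · 8·π·a_0^3/3.
Plugging in a_0 = 2.930 yields A = 0.068887.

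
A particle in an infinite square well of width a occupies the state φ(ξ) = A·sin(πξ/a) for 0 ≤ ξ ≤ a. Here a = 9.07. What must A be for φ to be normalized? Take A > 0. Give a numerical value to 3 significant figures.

A ≈ 0.470

Normalization requires ∫|φ|² dξ = 1, integrated from 0 to a.
∫|φ|² dξ = A²·(a/2).
Setting this equal to 1 gives A² = 1/(a/2).
With a = 9.07: A² = 0.2205 and A = 0.4696.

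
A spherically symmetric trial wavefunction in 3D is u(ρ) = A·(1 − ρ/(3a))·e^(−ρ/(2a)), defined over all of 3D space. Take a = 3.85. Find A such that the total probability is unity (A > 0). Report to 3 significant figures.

Require ∫ |u|² 4πρ² dρ = 1 over the whole domain.
In 3D with spherical symmetry the volume element is 4πρ² dρ.
With u = A·(1 − ρ/(3a))·e^(−ρ/(2a)), the integral evaluates to A²·[8·π·a^3/3].
Setting this equal to 1 gives A² = 1/(8·π·a^3/3).
Plugging in a = 3.85 yields A = 0.04574.

A ≈ 0.0457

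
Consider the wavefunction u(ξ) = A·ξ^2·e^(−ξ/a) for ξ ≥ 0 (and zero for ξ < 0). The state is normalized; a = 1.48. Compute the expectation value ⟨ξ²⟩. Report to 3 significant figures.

By definition ⟨ξ²⟩ = ∫ ξ^2 |u(ξ)|² dξ.
Recall ∫₀^∞ ξ^m e^(−ξ/β) dξ = m!·β^(m+1), since the A² factors cancel between numerator and denominator, ⟨ξ²⟩ = 15·a^2/2.
With a = 1.48, ⟨ξ^2⟩ = 16.43.

⟨ξ^2⟩ ≈ 16.4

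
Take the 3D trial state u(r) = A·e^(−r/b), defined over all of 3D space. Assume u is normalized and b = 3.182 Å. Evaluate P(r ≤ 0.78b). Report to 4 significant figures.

P ≈ 0.2064

With dV = 4πr²dr, the probability is ∫|u|² dV over r ≤ 0.78b.
The full normalization integral is A²·[π·b^3] = 1, fixing A².
Let t = r/b; then A², 4π and the length scale all cancel, so P = ∫_{0}^{0.78} t^2·e^(-2·t) dt ÷ ∫_{0}^{∞} t^2·e^(-2·t) dt.
An antiderivative of t^2·e^(-2·t) is -(2·t^2 + 2·t + 1)·e^(-2·t)/4; evaluating from 0 to 0.78 gives 1/4 - 4721·e^(-39/25)/5000, while the full integral is 1/4.
Taking the ratio yields P = 0.20636.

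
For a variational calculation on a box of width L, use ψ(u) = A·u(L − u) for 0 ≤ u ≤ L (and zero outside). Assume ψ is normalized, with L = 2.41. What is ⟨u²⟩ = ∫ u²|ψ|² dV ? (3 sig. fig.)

⟨u^2⟩ ≈ 1.66

By definition ⟨u²⟩ = ∫ u^2 |ψ(u)|² du.
Expanding the polynomial and integrating term by term, since the A² factors cancel between numerator and denominator, ⟨u²⟩ = 2·L^2/7.
Putting L = 2.41 gives 1.659.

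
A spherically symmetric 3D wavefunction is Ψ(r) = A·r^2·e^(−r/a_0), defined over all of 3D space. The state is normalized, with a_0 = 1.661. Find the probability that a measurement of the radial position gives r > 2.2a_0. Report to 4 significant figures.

P = ∫ |Ψ|² 4πr² dr over r > 2.2a_0.
Normalization gives A² = 1/(45·π·a_0^7/2).
Let u = r/a_0; then A², 4π and the length scale all cancel, so P = ∫_{2.2}^{∞} u^6·e^(-2·u) du ÷ ∫_{0}^{∞} u^6·e^(-2·u) du.
An antiderivative of u^6·e^(-2·u) is -(4·u^6 + 12·u^5 + 30·u^4 + 60·u^3 + 90·u^2 + 90·u + 45)·e^(-2·u)/8; evaluating from 2.2 to ∞ gives ≈ 4.74550, while the full integral is 45/8.
Taking the ratio yields P = 0.84365.

P ≈ 0.8436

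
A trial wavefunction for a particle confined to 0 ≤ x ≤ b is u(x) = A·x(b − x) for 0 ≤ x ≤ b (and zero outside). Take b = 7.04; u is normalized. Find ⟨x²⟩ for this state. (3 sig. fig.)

⟨x^2⟩ ≈ 14.2

⟨x²⟩ = ∫ x^2 |u|² dx over the full domain.
Expanding the polynomial and integrating term by term, evaluating both integrals, ⟨x²⟩ = 2·b^2/7.
Putting b = 7.04 gives 14.16.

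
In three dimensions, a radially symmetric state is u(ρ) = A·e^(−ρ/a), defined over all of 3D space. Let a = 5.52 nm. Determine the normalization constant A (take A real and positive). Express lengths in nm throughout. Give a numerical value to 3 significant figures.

Normalization requires ∫|u|² 4πρ² dρ = 1, integrated from 0 to ∞.
With ∫₀^∞ ρ^2 e^(−αρ) dρ = 2!/α^3, the integral (without the A² prefactor) comes out to π·a^3.
Hence A² = 1/[π·a^3].
With a = 5.52: A² = 0.001892 and A = 0.04350.

A ≈ 0.0435 nm^(-3/2)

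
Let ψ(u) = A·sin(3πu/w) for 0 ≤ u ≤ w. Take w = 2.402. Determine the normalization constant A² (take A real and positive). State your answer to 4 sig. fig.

A^2 ≈ 0.8326

We need A² ∫|f|² du = 1, taking the integral from 0 to w.
Carrying out the integral gives A² · w/2.
Setting this equal to 1 gives A² = 1/(w/2).
Plugging in w = 2.402 yields A = 0.91249.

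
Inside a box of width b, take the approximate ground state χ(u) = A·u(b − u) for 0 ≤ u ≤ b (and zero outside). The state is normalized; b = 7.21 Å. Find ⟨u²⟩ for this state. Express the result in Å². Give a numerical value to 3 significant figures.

⟨u^2⟩ ≈ 14.9 Å^2

By definition ⟨u²⟩ = ∫ u^2 |χ(u)|² du.
Expanding the polynomial and integrating term by term, since the A² factors cancel between numerator and denominator, ⟨u²⟩ = 2·b^2/7.
Putting b = 7.21 gives 14.85.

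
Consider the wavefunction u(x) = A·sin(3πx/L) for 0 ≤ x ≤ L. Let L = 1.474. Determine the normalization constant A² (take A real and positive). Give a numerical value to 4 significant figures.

A^2 ≈ 1.357

The normalization condition is ∫|u|² dx = 1 from 0 to L.
Using sin²θ = (1 − cos 2θ)/2, carrying out the integral gives A² · L/2.
Hence A² = 1/[L/2].
Substituting L = 1.474 gives A² = 1.3569, so A = 1.1648.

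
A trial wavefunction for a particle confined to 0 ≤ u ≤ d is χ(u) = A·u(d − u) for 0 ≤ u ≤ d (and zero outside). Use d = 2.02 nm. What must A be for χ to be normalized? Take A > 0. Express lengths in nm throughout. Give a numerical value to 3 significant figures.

A ≈ 0.944 nm^(-5/2)

Require ∫ |χ|² du = 1 over the whole domain.
∫|χ|² du = A²·(d^5/30).
Plugging in d = 2.02 yields A = 0.9445.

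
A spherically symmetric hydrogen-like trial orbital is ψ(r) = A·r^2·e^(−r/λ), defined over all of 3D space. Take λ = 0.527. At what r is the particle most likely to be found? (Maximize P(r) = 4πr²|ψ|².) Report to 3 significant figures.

r ≈ 1.58

Set d/dr [P(r) = 4πr²|ψ|²] = 0 and solve for r > 0.
This gives r = 3·λ.
With λ = 0.527, the most probable radial distance is 1.581.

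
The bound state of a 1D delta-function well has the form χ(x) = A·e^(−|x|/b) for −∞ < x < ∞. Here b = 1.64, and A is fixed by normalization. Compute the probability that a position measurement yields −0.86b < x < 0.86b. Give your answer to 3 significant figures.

P = ∫_{−0.86b}^{0.86b} |χ(x)|² dx.
The normalization integral ∫|χ|²dx over the whole domain equals b·A², and A² cancels in the ratio.
Both integrals are even about x = 0, so only the x ≥ 0 halves are needed (the factors of 2 cancel). Let u = x/b; then A² and the length scale cancel, so P = ∫_{0}^{0.86} e^(-2·u) du ÷ ∫_{0}^{∞} e^(-2·u) du.
An antiderivative of e^(-2·u) is -e^(-2·u)/2; evaluating from 0 to 0.86 gives 1/2 - e^(-43/25)/2, while the full integral is 1/2.
Taking the ratio, P = 0.8209.

P ≈ 0.821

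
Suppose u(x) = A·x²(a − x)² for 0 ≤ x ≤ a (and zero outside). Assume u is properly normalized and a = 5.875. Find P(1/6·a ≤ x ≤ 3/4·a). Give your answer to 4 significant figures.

P ≈ 0.9421

P = ∫_{1/6·a}^{3/4·a} |u(x)|² dx.
The normalization integral ∫|u|²dx over the whole domain equals a^9/630·A², and A² cancels in the ratio.
Let t = x/a; then A² and the length scale cancel, so P = ∫_{1/6}^{3/4} t^4·(1 - t)^4 dt ÷ ∫_{0}^{1} t^4·(1 - t)^4 dt.
An antiderivative of t^4·(1 - t)^4 is t^5·(70·t^4 - 315·t^3 + 540·t^2 - 420·t + 126)/630; evaluating from 1/6 to 3/4 gives ≈ 0.00149543, while the full integral is 1/630.
Evaluating gives P = 0.94212.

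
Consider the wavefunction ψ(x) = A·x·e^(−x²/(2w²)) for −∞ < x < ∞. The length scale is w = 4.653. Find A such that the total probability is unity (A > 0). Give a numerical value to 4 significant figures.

Require ∫ |ψ|² dx = 1 over the whole domain.
With ∫_{−∞}^{∞} x^(2m) e^(−αx²) dx = (2m−1)!!·√π / (2^m α^(m+1/2)), carrying out the integral gives A² · √(π)·w^3/2.
So A² = (√(π)·w^3/2)^(−1).
With w = 4.653: A² = 0.011201 and A = 0.10583.

A ≈ 0.1058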